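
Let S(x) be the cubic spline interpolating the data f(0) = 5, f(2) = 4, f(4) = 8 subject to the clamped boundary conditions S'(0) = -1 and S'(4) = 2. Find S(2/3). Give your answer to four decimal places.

Let M_i = S''(x_i). Step sizes h_i = 2, 2; slopes of the chords Δ_i = (y_(i+1) - y_i)/h_i = -1/2, 2.
  2·M_0 + 8·M_1 + 2·M_2 = 6(Δ_1 - Δ_0) = 15
Clamped end conditions give two more equations: 2h_0·M_0 + h_0·M_1 = 6(Δ_0 - S'(0)) = 3 and h_1·M_1 + 2h_1·M_2 = 6(S'(4) - Δ_1) = 0.
Solving the tridiagonal system: M_0 = -3/8, M_1 = 9/4, M_2 = -9/8.
On [0, 2], S(x) = 5 - 1·x - 3/16·x² + 7/32·x³.
With x = 2/3: S(2/3) = 233/54.

4.3148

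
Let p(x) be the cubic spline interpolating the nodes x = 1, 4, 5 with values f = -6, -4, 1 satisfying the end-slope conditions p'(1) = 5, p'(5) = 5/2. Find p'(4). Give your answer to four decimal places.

4.3125

Let M_i = p''(x_i). Step sizes h_i = 3, 1; slopes of the chords Δ_i = (y_(i+1) - y_i)/h_i = 2/3, 5.
  3·M_0 + 8·M_1 + 1·M_2 = 6(Δ_1 - Δ_0) = 26
Clamped end conditions give two more equations: 2h_0·M_0 + h_0·M_1 = 6(Δ_0 - p'(1)) = -26 and h_1·M_1 + 2h_1·M_2 = 6(p'(5) - Δ_1) = -15.
Hence M_0 = -197/24, M_1 = 31/4, M_2 = -91/8.
On [4, 5], p'(x) = b_1 + 2c_1·(x - 4) + 3d_1·(x - 4)² with b_1 = Δ_1 - h_1(2M_1 + M_2)/6 = 69/16, c_1 = M_1/2 = 31/8, d_1 = (M_2 - M_1)/(6h_1) = -51/16. So p'(4) = 69/16.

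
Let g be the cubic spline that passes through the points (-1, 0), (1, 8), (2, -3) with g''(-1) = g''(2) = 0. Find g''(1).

-15

Put m_i = g'' at the i-th knot. Here h = (2, 1) and Δ = (4, -11), so the interior equations h_(i-1)·m_(i-1) + 2(h_(i-1)+h_i)·m_i + h_i·m_(i+1) = 6(Δ_i − Δ_(i-1)) read
  2·m_0 + 6·m_1 + 1·m_2 = 6(Δ_1 - Δ_0) = -90
Natural end conditions: m_0 = m_2 = 0.
Forward elimination and back-substitution give m_0 = 0, m_1 = -15, m_2 = 0.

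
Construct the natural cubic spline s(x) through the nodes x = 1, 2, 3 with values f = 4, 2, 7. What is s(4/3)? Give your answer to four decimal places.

2.8148

Put σ_i = s'' at the i-th knot. Here h = (1, 1) and Δ = (-2, 5), so the interior equations h_(i-1)·σ_(i-1) + 2(h_(i-1)+h_i)·σ_i + h_i·σ_(i+1) = 6(Δ_i − Δ_(i-1)) read
  1·σ_0 + 4·σ_1 + 1·σ_2 = 6(Δ_1 - Δ_0) = 42
Natural end conditions: σ_0 = σ_2 = 0.
Solving: σ_0 = 0, σ_1 = 21/2, σ_2 = 0.
On [1, 2], s(x) = 4 - 15/4·(x - 1) + 0·(x - 1)² + 7/4·(x - 1)³.
With (x - 1) = 1/3: s(4/3) = 76/27.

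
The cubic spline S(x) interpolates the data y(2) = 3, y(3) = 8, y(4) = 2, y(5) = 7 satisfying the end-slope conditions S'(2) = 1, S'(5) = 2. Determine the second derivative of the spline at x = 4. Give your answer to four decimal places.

Put σ_i = S'' at the i-th knot. Here h = (1, 1, 1) and Δ = (5, -6, 5), so the interior equations h_(i-1)·σ_(i-1) + 2(h_(i-1)+h_i)·σ_i + h_i·σ_(i+1) = 6(Δ_i − Δ_(i-1)) read
  1·σ_0 + 4·σ_1 + 1·σ_2 = 6(Δ_1 - Δ_0) = -66
  1·σ_1 + 4·σ_2 + 1·σ_3 = 6(Δ_2 - Δ_1) = 66
Clamped end conditions give two more equations: 2h_0·σ_0 + h_0·σ_1 = 6(Δ_0 - S'(2)) = 24 and h_2·σ_2 + 2h_2·σ_3 = 6(S'(5) - Δ_2) = -18.
Hence σ_0 = 412/15, σ_1 = -464/15, σ_2 = 454/15, σ_3 = -362/15.

30.2667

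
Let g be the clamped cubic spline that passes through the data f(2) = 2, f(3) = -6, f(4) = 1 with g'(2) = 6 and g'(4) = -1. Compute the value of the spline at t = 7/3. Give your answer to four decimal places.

0.9630

Write M_i for g''(x_i). With h_i = 1, 1 and divided differences Δ_i = -8, 7, the continuity of g' gives the tridiagonal system
  1·M_0 + 4·M_1 + 1·M_2 = 6(Δ_1 - Δ_0) = 90
Clamped end conditions give two more equations: 2h_0·M_0 + h_0·M_1 = 6(Δ_0 - g'(2)) = -84 and h_1·M_1 + 2h_1·M_2 = 6(g'(4) - Δ_1) = -48.
Hence M_0 = -68, M_1 = 52, M_2 = -50.
On [2, 3], g(t) = 2 + 6·(t - 2) - 34·(t - 2)² + 20·(t - 2)³.
With (t - 2) = 1/3: g(7/3) = 26/27.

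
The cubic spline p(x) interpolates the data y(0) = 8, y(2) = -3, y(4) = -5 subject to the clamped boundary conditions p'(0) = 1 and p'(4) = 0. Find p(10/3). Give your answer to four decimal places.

With m_i denoting the second derivative at x_i, h_i = 2, 2, and Δ_i = (y_(i+1) − y_i)/h_i = -11/2, -1:
  2·m_0 + 8·m_1 + 2·m_2 = 6(Δ_1 - Δ_0) = 27
Clamped end conditions give two more equations: 2h_0·m_0 + h_0·m_1 = 6(Δ_0 - p'(0)) = -39 and h_1·m_1 + 2h_1·m_2 = 6(p'(4) - Δ_1) = 6.
Solving: m_0 = -107/8, m_1 = 29/4, m_2 = -17/8.
On [2, 4], p(x) = -3 - 41/8·(x - 2) + 29/8·(x - 2)² - 25/32·(x - 2)³.
With (x - 2) = 4/3: p(10/3) = -283/54.

-5.2407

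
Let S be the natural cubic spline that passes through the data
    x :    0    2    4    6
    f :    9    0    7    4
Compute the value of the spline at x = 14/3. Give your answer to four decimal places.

With M_i denoting the second derivative at x_i, h_i = 2, 2, 2, and Δ_i = (y_(i+1) − y_i)/h_i = -9/2, 7/2, -3/2:
  2·M_0 + 8·M_1 + 2·M_2 = 6(Δ_1 - Δ_0) = 48
  2·M_1 + 8·M_2 + 2·M_3 = 6(Δ_2 - Δ_1) = -30
Natural end conditions: M_0 = M_3 = 0.
Hence M_0 = 0, M_1 = 37/5, M_2 = -28/5, M_3 = 0.
On [4, 6], S(x) = 7 + 67/30·(x - 4) - 14/5·(x - 4)² + 7/15·(x - 4)³.
With (x - 4) = 2/3: S(14/3) = 598/81.

7.3827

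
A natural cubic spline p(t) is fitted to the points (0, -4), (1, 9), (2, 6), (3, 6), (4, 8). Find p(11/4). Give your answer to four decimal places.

Let σ_i = p''(x_i). Step sizes h_i = 1, 1, 1, 1; slopes of the chords Δ_i = (y_(i+1) - y_i)/h_i = 13, -3, 0, 2.
  1·σ_0 + 4·σ_1 + 1·σ_2 = 6(Δ_1 - Δ_0) = -96
  1·σ_1 + 4·σ_2 + 1·σ_3 = 6(Δ_2 - Δ_1) = 18
  1·σ_2 + 4·σ_3 + 1·σ_4 = 6(Δ_3 - Δ_2) = 12
Natural end conditions: σ_0 = σ_4 = 0.
Solving: σ_0 = 0, σ_1 = -375/14, σ_2 = 78/7, σ_3 = 3/14, σ_4 = 0.
On [2, 3], p(t) = 6 - 15/4·(t - 2) + 39/7·(t - 2)² - 51/28·(t - 2)³.
With (t - 2) = 3/4: p(11/4) = 9951/1792.

5.5530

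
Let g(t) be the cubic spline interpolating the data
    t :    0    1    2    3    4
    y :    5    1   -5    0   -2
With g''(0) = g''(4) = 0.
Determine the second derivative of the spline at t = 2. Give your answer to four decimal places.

Let σ_i = g''(x_i). Step sizes h_i = 1, 1, 1, 1; slopes of the chords Δ_i = (y_(i+1) - y_i)/h_i = -4, -6, 5, -2.
  1·σ_0 + 4·σ_1 + 1·σ_2 = 6(Δ_1 - Δ_0) = -12
  1·σ_1 + 4·σ_2 + 1·σ_3 = 6(Δ_2 - Δ_1) = 66
  1·σ_2 + 4·σ_3 + 1·σ_4 = 6(Δ_3 - Δ_2) = -42
Natural end conditions: σ_0 = σ_4 = 0.
Hence σ_0 = 0, σ_1 = -243/28, σ_2 = 159/7, σ_3 = -453/28, σ_4 = 0.

22.7143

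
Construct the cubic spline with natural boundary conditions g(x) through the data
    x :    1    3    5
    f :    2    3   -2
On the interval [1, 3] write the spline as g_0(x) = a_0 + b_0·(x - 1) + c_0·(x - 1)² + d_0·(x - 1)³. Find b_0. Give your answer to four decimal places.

1.2500

Put m_i = g'' at the i-th knot. Here h = (2, 2) and Δ = (1/2, -5/2), so the interior equations h_(i-1)·m_(i-1) + 2(h_(i-1)+h_i)·m_i + h_i·m_(i+1) = 6(Δ_i − Δ_(i-1)) read
  2·m_0 + 8·m_1 + 2·m_2 = 6(Δ_1 - Δ_0) = -18
Natural end conditions: m_0 = m_2 = 0.
Solving the tridiagonal system: m_0 = 0, m_1 = -9/4, m_2 = 0.
On [1, 3], with g_0(x) = a_0 + b_0·(x - 1) + c_0·(x - 1)² + d_0·(x - 1)³: c_0 = m_0/2 = 0, d_0 = (m_1 - m_0)/(6h_0) = -3/16, b_0 = Δ_0 - h_0(2m_0 + m_1)/6 = 5/4.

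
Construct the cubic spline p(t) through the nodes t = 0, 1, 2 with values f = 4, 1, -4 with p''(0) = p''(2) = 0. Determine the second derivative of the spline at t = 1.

Put σ_i = p'' at the i-th knot. Here h = (1, 1) and Δ = (-3, -5), so the interior equations h_(i-1)·σ_(i-1) + 2(h_(i-1)+h_i)·σ_i + h_i·σ_(i+1) = 6(Δ_i − Δ_(i-1)) read
  1·σ_0 + 4·σ_1 + 1·σ_2 = 6(Δ_1 - Δ_0) = -12
Natural end conditions: σ_0 = σ_2 = 0.
Solving the tridiagonal system: σ_0 = 0, σ_1 = -3, σ_2 = 0.

-3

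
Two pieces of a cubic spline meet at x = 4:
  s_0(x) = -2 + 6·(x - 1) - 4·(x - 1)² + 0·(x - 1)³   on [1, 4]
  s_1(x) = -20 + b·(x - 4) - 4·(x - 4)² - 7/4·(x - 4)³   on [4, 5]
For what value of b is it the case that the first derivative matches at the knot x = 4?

s_0'(x) = 6 - 8·(x - 1) + 0·(x - 1)², so s_0'(4) = -18. On the right, s_1'(4) = b, so b = -18.

-18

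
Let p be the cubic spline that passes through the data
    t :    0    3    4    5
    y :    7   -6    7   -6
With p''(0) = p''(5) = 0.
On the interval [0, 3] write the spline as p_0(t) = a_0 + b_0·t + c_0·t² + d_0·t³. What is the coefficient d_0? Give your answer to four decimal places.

Write M_i for p''(x_i). With h_i = 3, 1, 1 and divided differences Δ_i = -13/3, 13, -13, the continuity of p' gives the tridiagonal system
  3·M_0 + 8·M_1 + 1·M_2 = 6(Δ_1 - Δ_0) = 104
  1·M_1 + 4·M_2 + 1·M_3 = 6(Δ_2 - Δ_1) = -156
Natural end conditions: M_0 = M_3 = 0.
Solving the tridiagonal system: M_0 = 0, M_1 = 572/31, M_2 = -1352/31, M_3 = 0.
On [0, 3], with p_0(t) = a_0 + b_0·t + c_0·t² + d_0·t³: c_0 = M_0/2 = 0, d_0 = (M_1 - M_0)/(6h_0) = 286/279, b_0 = Δ_0 - h_0(2M_0 + M_1)/6 = -1261/93.

1.0251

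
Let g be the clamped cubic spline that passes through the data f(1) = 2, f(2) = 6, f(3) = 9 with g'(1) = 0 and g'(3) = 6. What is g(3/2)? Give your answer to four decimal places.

3.5313

Let m_i = g''(x_i). Step sizes h_i = 1, 1; slopes of the chords Δ_i = (y_(i+1) - y_i)/h_i = 4, 3.
  1·m_0 + 4·m_1 + 1·m_2 = 6(Δ_1 - Δ_0) = -6
Clamped end conditions give two more equations: 2h_0·m_0 + h_0·m_1 = 6(Δ_0 - g'(1)) = 24 and h_1·m_1 + 2h_1·m_2 = 6(g'(3) - Δ_1) = 18.
Hence m_0 = 33/2, m_1 = -9, m_2 = 27/2.
On [1, 2], g(x) = 2 + 0·(x - 1) + 33/4·(x - 1)² - 17/4·(x - 1)³.
With (x - 1) = 1/2: g(3/2) = 113/32.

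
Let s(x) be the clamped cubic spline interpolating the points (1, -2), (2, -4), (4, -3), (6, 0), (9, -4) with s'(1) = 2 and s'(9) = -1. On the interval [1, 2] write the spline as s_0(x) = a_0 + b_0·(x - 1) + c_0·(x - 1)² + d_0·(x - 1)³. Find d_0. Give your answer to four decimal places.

Write σ_i for s''(x_i). With h_i = 1, 2, 2, 3 and divided differences Δ_i = -2, 1/2, 3/2, -4/3, the continuity of s' gives the tridiagonal system
  1·σ_0 + 6·σ_1 + 2·σ_2 = 6(Δ_1 - Δ_0) = 15
  2·σ_1 + 8·σ_2 + 2·σ_3 = 6(Δ_2 - Δ_1) = 6
  2·σ_2 + 10·σ_3 + 3·σ_4 = 6(Δ_3 - Δ_2) = -17
Clamped end conditions give two more equations: 2h_0·σ_0 + h_0·σ_1 = 6(Δ_0 - s'(1)) = -24 and h_3·σ_3 + 2h_3·σ_4 = 6(s'(9) - Δ_3) = 2.
Solving: σ_0 = -1531/106, σ_1 = 259/53, σ_2 = 13/212, σ_3 = -113/53, σ_4 = 445/318.
On [1, 2], with s_0(x) = a_0 + b_0·(x - 1) + c_0·(x - 1)² + d_0·(x - 1)³: c_0 = σ_0/2 = -1531/212, d_0 = (σ_1 - σ_0)/(6h_0) = 683/212, b_0 = Δ_0 - h_0(2σ_0 + σ_1)/6 = 2.

3.2217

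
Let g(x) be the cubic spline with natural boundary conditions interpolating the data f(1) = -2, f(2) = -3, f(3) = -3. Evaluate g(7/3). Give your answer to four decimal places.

Write M_i for g''(x_i). With h_i = 1, 1 and divided differences Δ_i = -1, 0, the continuity of g' gives the tridiagonal system
  1·M_0 + 4·M_1 + 1·M_2 = 6(Δ_1 - Δ_0) = 6
Natural end conditions: M_0 = M_2 = 0.
Forward elimination and back-substitution give M_0 = 0, M_1 = 3/2, M_2 = 0.
On [2, 3], g(x) = -3 - 1/2·(x - 2) + 3/4·(x - 2)² - 1/4·(x - 2)³.
With (x - 2) = 1/3: g(7/3) = -167/54.

-3.0926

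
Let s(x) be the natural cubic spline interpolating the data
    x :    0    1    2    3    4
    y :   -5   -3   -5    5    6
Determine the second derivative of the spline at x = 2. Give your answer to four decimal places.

26.1429

With m_i denoting the second derivative at x_i, h_i = 1, 1, 1, 1, and Δ_i = (y_(i+1) − y_i)/h_i = 2, -2, 10, 1:
  1·m_0 + 4·m_1 + 1·m_2 = 6(Δ_1 - Δ_0) = -24
  1·m_1 + 4·m_2 + 1·m_3 = 6(Δ_2 - Δ_1) = 72
  1·m_2 + 4·m_3 + 1·m_4 = 6(Δ_3 - Δ_2) = -54
Natural end conditions: m_0 = m_4 = 0.
Forward elimination and back-substitution give m_0 = 0, m_1 = -351/28, m_2 = 183/7, m_3 = -561/28, m_4 = 0.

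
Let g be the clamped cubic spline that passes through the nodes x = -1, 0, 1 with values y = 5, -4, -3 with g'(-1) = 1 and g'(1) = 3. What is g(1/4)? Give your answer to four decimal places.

With M_i denoting the second derivative at x_i, h_i = 1, 1, and Δ_i = (y_(i+1) − y_i)/h_i = -9, 1:
  1·M_0 + 4·M_1 + 1·M_2 = 6(Δ_1 - Δ_0) = 60
Clamped end conditions give two more equations: 2h_0·M_0 + h_0·M_1 = 6(Δ_0 - g'(-1)) = -60 and h_1·M_1 + 2h_1·M_2 = 6(g'(1) - Δ_1) = 12.
Hence M_0 = -44, M_1 = 28, M_2 = -8.
On [0, 1], g(x) = -4 - 7·x + 14·x² - 6·x³.
With x = 1/4: g(1/4) = -159/32.

-4.9688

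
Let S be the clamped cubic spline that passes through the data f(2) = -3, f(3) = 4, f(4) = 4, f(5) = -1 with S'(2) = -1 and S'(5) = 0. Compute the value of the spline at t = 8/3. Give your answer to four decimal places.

Write σ_i for S''(x_i). With h_i = 1, 1, 1 and divided differences Δ_i = 7, 0, -5, the continuity of S' gives the tridiagonal system
  1·σ_0 + 4·σ_1 + 1·σ_2 = 6(Δ_1 - Δ_0) = -42
  1·σ_1 + 4·σ_2 + 1·σ_3 = 6(Δ_2 - Δ_1) = -30
Clamped end conditions give two more equations: 2h_0·σ_0 + h_0·σ_1 = 6(Δ_0 - S'(2)) = 48 and h_2·σ_2 + 2h_2·σ_3 = 6(S'(5) - Δ_2) = 30.
Solving: σ_0 = 484/15, σ_1 = -248/15, σ_2 = -122/15, σ_3 = 286/15.
On [2, 3], S(t) = -3 - 1·(t - 2) + 242/15·(t - 2)² - 122/15·(t - 2)³.
With (t - 2) = 2/3: S(8/3) = 443/405.

1.0938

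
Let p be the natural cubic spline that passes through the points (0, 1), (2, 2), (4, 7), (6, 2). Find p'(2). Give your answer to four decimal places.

Let σ_i = p''(x_i). Step sizes h_i = 2, 2, 2; slopes of the chords Δ_i = (y_(i+1) - y_i)/h_i = 1/2, 5/2, -5/2.
  2·σ_0 + 8·σ_1 + 2·σ_2 = 6(Δ_1 - Δ_0) = 12
  2·σ_1 + 8·σ_2 + 2·σ_3 = 6(Δ_2 - Δ_1) = -30
Natural end conditions: σ_0 = σ_3 = 0.
Hence σ_0 = 0, σ_1 = 13/5, σ_2 = -22/5, σ_3 = 0.
On [2, 4], p'(t) = b_1 + 2c_1·(t - 2) + 3d_1·(t - 2)² with b_1 = Δ_1 - h_1(2σ_1 + σ_2)/6 = 67/30, c_1 = σ_1/2 = 13/10, d_1 = (σ_2 - σ_1)/(6h_1) = -7/12. So p'(2) = 67/30.

2.2333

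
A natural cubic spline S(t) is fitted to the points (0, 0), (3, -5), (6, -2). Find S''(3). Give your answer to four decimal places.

1.3333

Write M_i for S''(x_i). With h_i = 3, 3 and divided differences Δ_i = -5/3, 1, the continuity of S' gives the tridiagonal system
  3·M_0 + 12·M_1 + 3·M_2 = 6(Δ_1 - Δ_0) = 16
Natural end conditions: M_0 = M_2 = 0.
Solving: M_0 = 0, M_1 = 4/3, M_2 = 0.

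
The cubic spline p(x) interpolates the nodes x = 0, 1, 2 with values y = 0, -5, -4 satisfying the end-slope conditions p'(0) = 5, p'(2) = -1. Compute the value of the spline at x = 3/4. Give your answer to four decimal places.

-3.4219

Write σ_i for p''(x_i). With h_i = 1, 1 and divided differences Δ_i = -5, 1, the continuity of p' gives the tridiagonal system
  1·σ_0 + 4·σ_1 + 1·σ_2 = 6(Δ_1 - Δ_0) = 36
Clamped end conditions give two more equations: 2h_0·σ_0 + h_0·σ_1 = 6(Δ_0 - p'(0)) = -60 and h_1·σ_1 + 2h_1·σ_2 = 6(p'(2) - Δ_1) = -12.
Forward elimination and back-substitution give σ_0 = -42, σ_1 = 24, σ_2 = -18.
On [0, 1], p(x) = 0 + 5·x - 21·x² + 11·x³.
With x = 3/4: p(3/4) = -219/64.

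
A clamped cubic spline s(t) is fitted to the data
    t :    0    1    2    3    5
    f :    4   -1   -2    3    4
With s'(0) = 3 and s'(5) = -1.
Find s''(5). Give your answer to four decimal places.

0.7622

With M_i denoting the second derivative at x_i, h_i = 1, 1, 1, 2, and Δ_i = (y_(i+1) − y_i)/h_i = -5, -1, 5, 1/2:
  1·M_0 + 4·M_1 + 1·M_2 = 6(Δ_1 - Δ_0) = 24
  1·M_1 + 4·M_2 + 1·M_3 = 6(Δ_2 - Δ_1) = 36
  1·M_2 + 6·M_3 + 2·M_4 = 6(Δ_3 - Δ_2) = -27
Clamped end conditions give two more equations: 2h_0·M_0 + h_0·M_1 = 6(Δ_0 - s'(0)) = -48 and h_3·M_3 + 2h_3·M_4 = 6(s'(5) - Δ_3) = -9.
Forward elimination and back-substitution give M_0 = -2441/82, M_1 = 473/41, M_2 = 625/82, M_3 = -247/41, M_4 = 125/164.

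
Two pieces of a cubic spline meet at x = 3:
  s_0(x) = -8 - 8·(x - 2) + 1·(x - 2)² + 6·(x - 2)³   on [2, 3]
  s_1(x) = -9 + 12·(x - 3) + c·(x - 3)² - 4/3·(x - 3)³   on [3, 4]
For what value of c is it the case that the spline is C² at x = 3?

s_0''(x) = 2 + 36·(x - 2), so s_0''(3) = 38. On the right, s_1''(3) = 2c, so c = 19.

19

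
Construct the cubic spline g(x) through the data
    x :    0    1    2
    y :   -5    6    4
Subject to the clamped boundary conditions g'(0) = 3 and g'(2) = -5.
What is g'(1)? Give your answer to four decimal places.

7.2500

Write σ_i for g''(x_i). With h_i = 1, 1 and divided differences Δ_i = 11, -2, the continuity of g' gives the tridiagonal system
  1·σ_0 + 4·σ_1 + 1·σ_2 = 6(Δ_1 - Δ_0) = -78
Clamped end conditions give two more equations: 2h_0·σ_0 + h_0·σ_1 = 6(Δ_0 - g'(0)) = 48 and h_1·σ_1 + 2h_1·σ_2 = 6(g'(2) - Δ_1) = -18.
Hence σ_0 = 79/2, σ_1 = -31, σ_2 = 13/2.
On [1, 2], g'(x) = b_1 + 2c_1·(x - 1) + 3d_1·(x - 1)² with b_1 = Δ_1 - h_1(2σ_1 + σ_2)/6 = 29/4, c_1 = σ_1/2 = -31/2, d_1 = (σ_2 - σ_1)/(6h_1) = 25/4. So g'(1) = 29/4.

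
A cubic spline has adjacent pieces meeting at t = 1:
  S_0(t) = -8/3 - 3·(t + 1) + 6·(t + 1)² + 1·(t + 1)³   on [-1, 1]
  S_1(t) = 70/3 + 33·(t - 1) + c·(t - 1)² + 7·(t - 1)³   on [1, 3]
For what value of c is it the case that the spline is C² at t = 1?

S_0''(t) = 12 + 6·(t + 1), so S_0''(1) = 24. On the right, S_1''(1) = 2c, so c = 12.

12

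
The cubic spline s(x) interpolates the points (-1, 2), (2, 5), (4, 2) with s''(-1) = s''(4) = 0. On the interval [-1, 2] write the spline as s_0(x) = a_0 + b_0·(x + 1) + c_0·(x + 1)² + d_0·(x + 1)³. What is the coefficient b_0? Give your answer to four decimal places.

1.7500

Put m_i = s'' at the i-th knot. Here h = (3, 2) and Δ = (1, -3/2), so the interior equations h_(i-1)·m_(i-1) + 2(h_(i-1)+h_i)·m_i + h_i·m_(i+1) = 6(Δ_i − Δ_(i-1)) read
  3·m_0 + 10·m_1 + 2·m_2 = 6(Δ_1 - Δ_0) = -15
Natural end conditions: m_0 = m_2 = 0.
Forward elimination and back-substitution give m_0 = 0, m_1 = -3/2, m_2 = 0.
On [-1, 2], with s_0(x) = a_0 + b_0·(x + 1) + c_0·(x + 1)² + d_0·(x + 1)³: c_0 = m_0/2 = 0, d_0 = (m_1 - m_0)/(6h_0) = -1/12, b_0 = Δ_0 - h_0(2m_0 + m_1)/6 = 7/4.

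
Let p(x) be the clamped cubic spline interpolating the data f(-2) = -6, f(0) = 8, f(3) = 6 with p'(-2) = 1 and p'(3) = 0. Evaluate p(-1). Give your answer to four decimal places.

-0.1500

With σ_i denoting the second derivative at x_i, h_i = 2, 3, and Δ_i = (y_(i+1) − y_i)/h_i = 7, -2/3:
  2·σ_0 + 10·σ_1 + 3·σ_2 = 6(Δ_1 - Δ_0) = -46
Clamped end conditions give two more equations: 2h_0·σ_0 + h_0·σ_1 = 6(Δ_0 - p'(-2)) = 36 and h_1·σ_1 + 2h_1·σ_2 = 6(p'(3) - Δ_1) = 4.
Hence σ_0 = 67/5, σ_1 = -44/5, σ_2 = 76/15.
On [-2, 0], p(x) = -6 + 1·(x + 2) + 67/10·(x + 2)² - 37/20·(x + 2)³.
With (x + 2) = 1: p(-1) = -3/20.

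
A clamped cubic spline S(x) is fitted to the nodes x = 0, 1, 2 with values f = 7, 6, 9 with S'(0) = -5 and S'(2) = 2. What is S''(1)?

5

Put M_i = S'' at the i-th knot. Here h = (1, 1) and Δ = (-1, 3), so the interior equations h_(i-1)·M_(i-1) + 2(h_(i-1)+h_i)·M_i + h_i·M_(i+1) = 6(Δ_i − Δ_(i-1)) read
  1·M_0 + 4·M_1 + 1·M_2 = 6(Δ_1 - Δ_0) = 24
Clamped end conditions give two more equations: 2h_0·M_0 + h_0·M_1 = 6(Δ_0 - S'(0)) = 24 and h_1·M_1 + 2h_1·M_2 = 6(S'(2) - Δ_1) = -6.
Solving: M_0 = 19/2, M_1 = 5, M_2 = -11/2.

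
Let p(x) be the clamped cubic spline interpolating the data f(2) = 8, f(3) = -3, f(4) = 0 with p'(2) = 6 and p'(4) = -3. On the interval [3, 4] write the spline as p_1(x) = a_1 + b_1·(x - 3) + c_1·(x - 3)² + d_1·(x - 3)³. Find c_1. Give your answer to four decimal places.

25.5000

Put M_i = p'' at the i-th knot. Here h = (1, 1) and Δ = (-11, 3), so the interior equations h_(i-1)·M_(i-1) + 2(h_(i-1)+h_i)·M_i + h_i·M_(i+1) = 6(Δ_i − Δ_(i-1)) read
  1·M_0 + 4·M_1 + 1·M_2 = 6(Δ_1 - Δ_0) = 84
Clamped end conditions give two more equations: 2h_0·M_0 + h_0·M_1 = 6(Δ_0 - p'(2)) = -102 and h_1·M_1 + 2h_1·M_2 = 6(p'(4) - Δ_1) = -36.
Hence M_0 = -153/2, M_1 = 51, M_2 = -87/2.
On [3, 4], with p_1(x) = a_1 + b_1·(x - 3) + c_1·(x - 3)² + d_1·(x - 3)³: c_1 = M_1/2 = 51/2, d_1 = (M_2 - M_1)/(6h_1) = -63/4, b_1 = Δ_1 - h_1(2M_1 + M_2)/6 = -27/4.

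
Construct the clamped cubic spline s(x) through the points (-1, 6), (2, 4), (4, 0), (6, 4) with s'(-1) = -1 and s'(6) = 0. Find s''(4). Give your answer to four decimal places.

4.9189

Write M_i for s''(x_i). With h_i = 3, 2, 2 and divided differences Δ_i = -2/3, -2, 2, the continuity of s' gives the tridiagonal system
  3·M_0 + 10·M_1 + 2·M_2 = 6(Δ_1 - Δ_0) = -8
  2·M_1 + 8·M_2 + 2·M_3 = 6(Δ_2 - Δ_1) = 24
Clamped end conditions give two more equations: 2h_0·M_0 + h_0·M_1 = 6(Δ_0 - s'(-1)) = 2 and h_2·M_2 + 2h_2·M_3 = 6(s'(6) - Δ_2) = -12.
Hence M_0 = 160/111, M_1 = -82/37, M_2 = 182/37, M_3 = -202/37.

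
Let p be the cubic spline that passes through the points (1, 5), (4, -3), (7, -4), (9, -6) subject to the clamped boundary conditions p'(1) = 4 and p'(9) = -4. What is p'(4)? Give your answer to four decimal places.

-3.4474

With m_i denoting the second derivative at x_i, h_i = 3, 3, 2, and Δ_i = (y_(i+1) − y_i)/h_i = -8/3, -1/3, -1:
  3·m_0 + 12·m_1 + 3·m_2 = 6(Δ_1 - Δ_0) = 14
  3·m_1 + 10·m_2 + 2·m_3 = 6(Δ_2 - Δ_1) = -4
Clamped end conditions give two more equations: 2h_0·m_0 + h_0·m_1 = 6(Δ_0 - p'(1)) = -40 and h_2·m_2 + 2h_2·m_3 = 6(p'(9) - Δ_2) = -18.
Solving the tridiagonal system: m_0 = -159/19, m_1 = 194/57, m_2 = -11/19, m_3 = -80/19.
On [4, 7], p'(x) = b_1 + 2c_1·(x - 4) + 3d_1·(x - 4)² with b_1 = Δ_1 - h_1(2m_1 + m_2)/6 = -131/38, c_1 = m_1/2 = 97/57, d_1 = (m_2 - m_1)/(6h_1) = -227/1026. So p'(4) = -131/38.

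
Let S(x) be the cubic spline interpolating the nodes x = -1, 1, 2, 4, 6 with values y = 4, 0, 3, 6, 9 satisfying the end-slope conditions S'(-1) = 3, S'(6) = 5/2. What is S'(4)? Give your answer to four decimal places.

Put σ_i = S'' at the i-th knot. Here h = (2, 1, 2, 2) and Δ = (-2, 3, 3/2, 3/2), so the interior equations h_(i-1)·σ_(i-1) + 2(h_(i-1)+h_i)·σ_i + h_i·σ_(i+1) = 6(Δ_i − Δ_(i-1)) read
  2·σ_0 + 6·σ_1 + 1·σ_2 = 6(Δ_1 - Δ_0) = 30
  1·σ_1 + 6·σ_2 + 2·σ_3 = 6(Δ_2 - Δ_1) = -9
  2·σ_2 + 8·σ_3 + 2·σ_4 = 6(Δ_3 - Δ_2) = 0
Clamped end conditions give two more equations: 2h_0·σ_0 + h_0·σ_1 = 6(Δ_0 - S'(-1)) = -30 and h_3·σ_3 + 2h_3·σ_4 = 6(S'(6) - Δ_3) = 6.
Solving the tridiagonal system: σ_0 = -752/61, σ_1 = 589/61, σ_2 = -200/61, σ_3 = 31/61, σ_4 = 76/61.
On [4, 6], S'(x) = b_3 + 2c_3·(x - 4) + 3d_3·(x - 4)² with b_3 = Δ_3 - h_3(2σ_3 + σ_4)/6 = 91/122, c_3 = σ_3/2 = 31/122, d_3 = (σ_4 - σ_3)/(6h_3) = 15/244. So S'(4) = 91/122.

0.7459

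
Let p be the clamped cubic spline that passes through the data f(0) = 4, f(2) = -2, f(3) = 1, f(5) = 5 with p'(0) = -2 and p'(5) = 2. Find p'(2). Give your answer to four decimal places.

0.6875

Put M_i = p'' at the i-th knot. Here h = (2, 1, 2) and Δ = (-3, 3, 2), so the interior equations h_(i-1)·M_(i-1) + 2(h_(i-1)+h_i)·M_i + h_i·M_(i+1) = 6(Δ_i − Δ_(i-1)) read
  2·M_0 + 6·M_1 + 1·M_2 = 6(Δ_1 - Δ_0) = 36
  1·M_1 + 6·M_2 + 2·M_3 = 6(Δ_2 - Δ_1) = -6
Clamped end conditions give two more equations: 2h_0·M_0 + h_0·M_1 = 6(Δ_0 - p'(0)) = -6 and h_2·M_2 + 2h_2·M_3 = 6(p'(5) - Δ_2) = 0.
Solving the tridiagonal system: M_0 = -91/16, M_1 = 67/8, M_2 = -23/8, M_3 = 23/16.
On [2, 3], p'(x) = b_1 + 2c_1·(x - 2) + 3d_1·(x - 2)² with b_1 = Δ_1 - h_1(2M_1 + M_2)/6 = 11/16, c_1 = M_1/2 = 67/16, d_1 = (M_2 - M_1)/(6h_1) = -15/8. So p'(2) = 11/16.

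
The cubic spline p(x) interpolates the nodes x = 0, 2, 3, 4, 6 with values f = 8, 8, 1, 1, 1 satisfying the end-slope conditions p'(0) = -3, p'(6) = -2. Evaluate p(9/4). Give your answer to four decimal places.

With M_i denoting the second derivative at x_i, h_i = 2, 1, 1, 2, and Δ_i = (y_(i+1) − y_i)/h_i = 0, -7, 0, 0:
  2·M_0 + 6·M_1 + 1·M_2 = 6(Δ_1 - Δ_0) = -42
  1·M_1 + 4·M_2 + 1·M_3 = 6(Δ_2 - Δ_1) = 42
  1·M_2 + 6·M_3 + 2·M_4 = 6(Δ_3 - Δ_2) = 0
Clamped end conditions give two more equations: 2h_0·M_0 + h_0·M_1 = 6(Δ_0 - p'(0)) = 18 and h_3·M_3 + 2h_3·M_4 = 6(p'(6) - Δ_3) = -12.
Forward elimination and back-substitution give M_0 = 661/60, M_1 = -391/30, M_2 = 85/6, M_3 = -49/30, M_4 = -131/60.
On [2, 3], p(x) = 8 - 301/60·(x - 2) - 391/60·(x - 2)² + 68/15·(x - 2)³.
With (x - 2) = 1/4: p(9/4) = 2051/320.

6.4094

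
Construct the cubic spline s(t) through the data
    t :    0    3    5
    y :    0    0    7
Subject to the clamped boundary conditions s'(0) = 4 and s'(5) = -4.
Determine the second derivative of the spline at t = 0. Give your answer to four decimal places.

Put m_i = s'' at the i-th knot. Here h = (3, 2) and Δ = (0, 7/2), so the interior equations h_(i-1)·m_(i-1) + 2(h_(i-1)+h_i)·m_i + h_i·m_(i+1) = 6(Δ_i − Δ_(i-1)) read
  3·m_0 + 10·m_1 + 2·m_2 = 6(Δ_1 - Δ_0) = 21
Clamped end conditions give two more equations: 2h_0·m_0 + h_0·m_1 = 6(Δ_0 - s'(0)) = -24 and h_1·m_1 + 2h_1·m_2 = 6(s'(5) - Δ_1) = -45.
Hence m_0 = -77/10, m_1 = 37/5, m_2 = -299/20.

-7.7000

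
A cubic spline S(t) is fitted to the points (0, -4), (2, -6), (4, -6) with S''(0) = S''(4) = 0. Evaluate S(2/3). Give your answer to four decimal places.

Write m_i for S''(x_i). With h_i = 2, 2 and divided differences Δ_i = -1, 0, the continuity of S' gives the tridiagonal system
  2·m_0 + 8·m_1 + 2·m_2 = 6(Δ_1 - Δ_0) = 6
Natural end conditions: m_0 = m_2 = 0.
Solving the tridiagonal system: m_0 = 0, m_1 = 3/4, m_2 = 0.
On [0, 2], S(t) = -4 - 5/4·t + 0·t² + 1/16·t³.
With t = 2/3: S(2/3) = -130/27.

-4.8148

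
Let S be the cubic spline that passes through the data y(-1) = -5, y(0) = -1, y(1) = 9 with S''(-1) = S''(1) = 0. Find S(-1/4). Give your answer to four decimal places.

-2.4922

Put M_i = S'' at the i-th knot. Here h = (1, 1) and Δ = (4, 10), so the interior equations h_(i-1)·M_(i-1) + 2(h_(i-1)+h_i)·M_i + h_i·M_(i+1) = 6(Δ_i − Δ_(i-1)) read
  1·M_0 + 4·M_1 + 1·M_2 = 6(Δ_1 - Δ_0) = 36
Natural end conditions: M_0 = M_2 = 0.
Solving the tridiagonal system: M_0 = 0, M_1 = 9, M_2 = 0.
On [-1, 0], S(t) = -5 + 5/2·(t + 1) + 0·(t + 1)² + 3/2·(t + 1)³.
With (t + 1) = 3/4: S(-1/4) = -319/128.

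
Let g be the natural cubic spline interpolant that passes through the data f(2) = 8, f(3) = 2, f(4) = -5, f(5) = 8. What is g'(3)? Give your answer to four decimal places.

With σ_i denoting the second derivative at x_i, h_i = 1, 1, 1, and Δ_i = (y_(i+1) − y_i)/h_i = -6, -7, 13:
  1·σ_0 + 4·σ_1 + 1·σ_2 = 6(Δ_1 - Δ_0) = -6
  1·σ_1 + 4·σ_2 + 1·σ_3 = 6(Δ_2 - Δ_1) = 120
Natural end conditions: σ_0 = σ_3 = 0.
Forward elimination and back-substitution give σ_0 = 0, σ_1 = -48/5, σ_2 = 162/5, σ_3 = 0.
On [3, 4], g'(x) = b_1 + 2c_1·(x - 3) + 3d_1·(x - 3)² with b_1 = Δ_1 - h_1(2σ_1 + σ_2)/6 = -46/5, c_1 = σ_1/2 = -24/5, d_1 = (σ_2 - σ_1)/(6h_1) = 7. So g'(3) = -46/5.

-9.2000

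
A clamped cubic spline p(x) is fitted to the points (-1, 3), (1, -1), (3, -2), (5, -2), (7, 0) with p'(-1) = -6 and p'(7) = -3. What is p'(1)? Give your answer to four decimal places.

-0.1875

Put M_i = p'' at the i-th knot. Here h = (2, 2, 2, 2) and Δ = (-2, -1/2, 0, 1), so the interior equations h_(i-1)·M_(i-1) + 2(h_(i-1)+h_i)·M_i + h_i·M_(i+1) = 6(Δ_i − Δ_(i-1)) read
  2·M_0 + 8·M_1 + 2·M_2 = 6(Δ_1 - Δ_0) = 9
  2·M_1 + 8·M_2 + 2·M_3 = 6(Δ_2 - Δ_1) = 3
  2·M_2 + 8·M_3 + 2·M_4 = 6(Δ_3 - Δ_2) = 6
Clamped end conditions give two more equations: 2h_0·M_0 + h_0·M_1 = 6(Δ_0 - p'(-1)) = 24 and h_3·M_3 + 2h_3·M_4 = 6(p'(7) - Δ_3) = -24.
Forward elimination and back-substitution give M_0 = 99/16, M_1 = -3/8, M_2 = -3/16, M_3 = 21/8, M_4 = -117/16.
On [1, 3], p'(x) = b_1 + 2c_1·(x - 1) + 3d_1·(x - 1)² with b_1 = Δ_1 - h_1(2M_1 + M_2)/6 = -3/16, c_1 = M_1/2 = -3/16, d_1 = (M_2 - M_1)/(6h_1) = 1/64. So p'(1) = -3/16.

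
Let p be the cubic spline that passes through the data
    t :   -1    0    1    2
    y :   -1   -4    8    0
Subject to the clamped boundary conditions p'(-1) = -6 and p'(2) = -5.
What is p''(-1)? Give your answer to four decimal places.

-9.3333

With M_i denoting the second derivative at x_i, h_i = 1, 1, 1, and Δ_i = (y_(i+1) − y_i)/h_i = -3, 12, -8:
  1·M_0 + 4·M_1 + 1·M_2 = 6(Δ_1 - Δ_0) = 90
  1·M_1 + 4·M_2 + 1·M_3 = 6(Δ_2 - Δ_1) = -120
Clamped end conditions give two more equations: 2h_0·M_0 + h_0·M_1 = 6(Δ_0 - p'(-1)) = 18 and h_2·M_2 + 2h_2·M_3 = 6(p'(2) - Δ_2) = 18.
Hence M_0 = -28/3, M_1 = 110/3, M_2 = -142/3, M_3 = 98/3.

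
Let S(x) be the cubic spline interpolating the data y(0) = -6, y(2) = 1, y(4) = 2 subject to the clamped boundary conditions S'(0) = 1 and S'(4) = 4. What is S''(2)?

Write M_i for S''(x_i). With h_i = 2, 2 and divided differences Δ_i = 7/2, 1/2, the continuity of S' gives the tridiagonal system
  2·M_0 + 8·M_1 + 2·M_2 = 6(Δ_1 - Δ_0) = -18
Clamped end conditions give two more equations: 2h_0·M_0 + h_0·M_1 = 6(Δ_0 - S'(0)) = 15 and h_1·M_1 + 2h_1·M_2 = 6(S'(4) - Δ_1) = 21.
Solving the tridiagonal system: M_0 = 27/4, M_1 = -6, M_2 = 33/4.

-6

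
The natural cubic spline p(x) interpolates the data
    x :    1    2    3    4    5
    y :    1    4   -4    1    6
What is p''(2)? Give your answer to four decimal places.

-23.2500

Put M_i = p'' at the i-th knot. Here h = (1, 1, 1, 1) and Δ = (3, -8, 5, 5), so the interior equations h_(i-1)·M_(i-1) + 2(h_(i-1)+h_i)·M_i + h_i·M_(i+1) = 6(Δ_i − Δ_(i-1)) read
  1·M_0 + 4·M_1 + 1·M_2 = 6(Δ_1 - Δ_0) = -66
  1·M_1 + 4·M_2 + 1·M_3 = 6(Δ_2 - Δ_1) = 78
  1·M_2 + 4·M_3 + 1·M_4 = 6(Δ_3 - Δ_2) = 0
Natural end conditions: M_0 = M_4 = 0.
Solving the tridiagonal system: M_0 = 0, M_1 = -93/4, M_2 = 27, M_3 = -27/4, M_4 = 0.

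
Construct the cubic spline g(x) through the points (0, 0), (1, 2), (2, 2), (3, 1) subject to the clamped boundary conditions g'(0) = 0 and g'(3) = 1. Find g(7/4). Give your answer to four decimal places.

2.2938

Put m_i = g'' at the i-th knot. Here h = (1, 1, 1) and Δ = (2, 0, -1), so the interior equations h_(i-1)·m_(i-1) + 2(h_(i-1)+h_i)·m_i + h_i·m_(i+1) = 6(Δ_i − Δ_(i-1)) read
  1·m_0 + 4·m_1 + 1·m_2 = 6(Δ_1 - Δ_0) = -12
  1·m_1 + 4·m_2 + 1·m_3 = 6(Δ_2 - Δ_1) = -6
Clamped end conditions give two more equations: 2h_0·m_0 + h_0·m_1 = 6(Δ_0 - g'(0)) = 12 and h_2·m_2 + 2h_2·m_3 = 6(g'(3) - Δ_2) = 12.
Solving: m_0 = 124/15, m_1 = -68/15, m_2 = -32/15, m_3 = 106/15.
On [1, 2], g(x) = 2 + 28/15·(x - 1) - 34/15·(x - 1)² + 2/5·(x - 1)³.
With (x - 1) = 3/4: g(7/4) = 367/160.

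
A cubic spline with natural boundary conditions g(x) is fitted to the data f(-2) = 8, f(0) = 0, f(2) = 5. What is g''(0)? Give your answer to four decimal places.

Put m_i = g'' at the i-th knot. Here h = (2, 2) and Δ = (-4, 5/2), so the interior equations h_(i-1)·m_(i-1) + 2(h_(i-1)+h_i)·m_i + h_i·m_(i+1) = 6(Δ_i − Δ_(i-1)) read
  2·m_0 + 8·m_1 + 2·m_2 = 6(Δ_1 - Δ_0) = 39
Natural end conditions: m_0 = m_2 = 0.
Forward elimination and back-substitution give m_0 = 0, m_1 = 39/8, m_2 = 0.

4.8750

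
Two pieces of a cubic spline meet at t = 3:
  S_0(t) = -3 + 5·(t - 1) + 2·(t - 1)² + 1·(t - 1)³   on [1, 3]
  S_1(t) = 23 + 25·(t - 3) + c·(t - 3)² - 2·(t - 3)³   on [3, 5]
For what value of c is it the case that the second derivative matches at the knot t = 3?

S_0''(t) = 4 + 6·(t - 1), so S_0''(3) = 16. On the right, S_1''(3) = 2c, so c = 8.

8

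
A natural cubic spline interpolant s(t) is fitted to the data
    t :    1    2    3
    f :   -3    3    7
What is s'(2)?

Write M_i for s''(x_i). With h_i = 1, 1 and divided differences Δ_i = 6, 4, the continuity of s' gives the tridiagonal system
  1·M_0 + 4·M_1 + 1·M_2 = 6(Δ_1 - Δ_0) = -12
Natural end conditions: M_0 = M_2 = 0.
Solving: M_0 = 0, M_1 = -3, M_2 = 0.
On [2, 3], s'(t) = b_1 + 2c_1·(t - 2) + 3d_1·(t - 2)² with b_1 = Δ_1 - h_1(2M_1 + M_2)/6 = 5, c_1 = M_1/2 = -3/2, d_1 = (M_2 - M_1)/(6h_1) = 1/2. So s'(2) = 5.

5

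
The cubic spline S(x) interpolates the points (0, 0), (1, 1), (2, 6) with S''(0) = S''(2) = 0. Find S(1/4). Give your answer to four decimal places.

0.0156

Put m_i = S'' at the i-th knot. Here h = (1, 1) and Δ = (1, 5), so the interior equations h_(i-1)·m_(i-1) + 2(h_(i-1)+h_i)·m_i + h_i·m_(i+1) = 6(Δ_i − Δ_(i-1)) read
  1·m_0 + 4·m_1 + 1·m_2 = 6(Δ_1 - Δ_0) = 24
Natural end conditions: m_0 = m_2 = 0.
Solving the tridiagonal system: m_0 = 0, m_1 = 6, m_2 = 0.
On [0, 1], S(x) = 0 + 0·x + 0·x² + 1·x³.
With x = 1/4: S(1/4) = 1/64.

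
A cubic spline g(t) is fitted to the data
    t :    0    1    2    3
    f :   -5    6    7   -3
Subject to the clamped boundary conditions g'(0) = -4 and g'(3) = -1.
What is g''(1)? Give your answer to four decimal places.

Let M_i = g''(x_i). Step sizes h_i = 1, 1, 1; slopes of the chords Δ_i = (y_(i+1) - y_i)/h_i = 11, 1, -10.
  1·M_0 + 4·M_1 + 1·M_2 = 6(Δ_1 - Δ_0) = -60
  1·M_1 + 4·M_2 + 1·M_3 = 6(Δ_2 - Δ_1) = -66
Clamped end conditions give two more equations: 2h_0·M_0 + h_0·M_1 = 6(Δ_0 - g'(0)) = 90 and h_2·M_2 + 2h_2·M_3 = 6(g'(3) - Δ_2) = 54.
Forward elimination and back-substitution give M_0 = 286/5, M_1 = -122/5, M_2 = -98/5, M_3 = 184/5.

-24.4000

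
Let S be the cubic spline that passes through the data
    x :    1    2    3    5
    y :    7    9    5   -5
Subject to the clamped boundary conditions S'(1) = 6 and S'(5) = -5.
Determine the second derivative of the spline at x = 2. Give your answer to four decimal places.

With M_i denoting the second derivative at x_i, h_i = 1, 1, 2, and Δ_i = (y_(i+1) − y_i)/h_i = 2, -4, -5:
  1·M_0 + 4·M_1 + 1·M_2 = 6(Δ_1 - Δ_0) = -36
  1·M_1 + 6·M_2 + 2·M_3 = 6(Δ_2 - Δ_1) = -6
Clamped end conditions give two more equations: 2h_0·M_0 + h_0·M_1 = 6(Δ_0 - S'(1)) = -24 and h_2·M_2 + 2h_2·M_3 = 6(S'(5) - Δ_2) = 0.
Forward elimination and back-substitution give M_0 = -94/11, M_1 = -76/11, M_2 = 2/11, M_3 = -1/11.

-6.9091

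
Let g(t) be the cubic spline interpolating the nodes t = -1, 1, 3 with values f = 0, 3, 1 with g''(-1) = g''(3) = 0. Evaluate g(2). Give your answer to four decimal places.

2.4688

Write M_i for g''(x_i). With h_i = 2, 2 and divided differences Δ_i = 3/2, -1, the continuity of g' gives the tridiagonal system
  2·M_0 + 8·M_1 + 2·M_2 = 6(Δ_1 - Δ_0) = -15
Natural end conditions: M_0 = M_2 = 0.
Forward elimination and back-substitution give M_0 = 0, M_1 = -15/8, M_2 = 0.
On [1, 3], g(t) = 3 + 1/4·(t - 1) - 15/16·(t - 1)² + 5/32·(t - 1)³.
With (t - 1) = 1: g(2) = 79/32.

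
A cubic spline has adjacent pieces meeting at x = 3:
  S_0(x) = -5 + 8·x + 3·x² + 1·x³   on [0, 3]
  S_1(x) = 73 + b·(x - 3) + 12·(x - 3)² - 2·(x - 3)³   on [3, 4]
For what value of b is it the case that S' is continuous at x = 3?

S_0'(x) = 8 + 6·x + 3·x², so S_0'(3) = 53. On the right, S_1'(3) = b, so b = 53.

53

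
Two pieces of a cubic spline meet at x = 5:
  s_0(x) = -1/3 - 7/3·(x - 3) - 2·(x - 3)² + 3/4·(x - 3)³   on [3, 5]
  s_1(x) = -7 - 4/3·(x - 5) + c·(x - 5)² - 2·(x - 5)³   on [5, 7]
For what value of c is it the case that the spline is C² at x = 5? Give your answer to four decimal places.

s_0''(x) = -4 + 9/2·(x - 3), so s_0''(5) = 5. On the right, s_1''(5) = 2c, so c = 5/2.

2.5000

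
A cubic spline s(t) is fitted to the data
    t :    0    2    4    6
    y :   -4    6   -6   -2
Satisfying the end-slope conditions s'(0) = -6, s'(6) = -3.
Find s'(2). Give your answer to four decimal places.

Write m_i for s''(x_i). With h_i = 2, 2, 2 and divided differences Δ_i = 5, -6, 2, the continuity of s' gives the tridiagonal system
  2·m_0 + 8·m_1 + 2·m_2 = 6(Δ_1 - Δ_0) = -66
  2·m_1 + 8·m_2 + 2·m_3 = 6(Δ_2 - Δ_1) = 48
Clamped end conditions give two more equations: 2h_0·m_0 + h_0·m_1 = 6(Δ_0 - s'(0)) = 66 and h_2·m_2 + 2h_2·m_3 = 6(s'(6) - Δ_2) = -30.
Forward elimination and back-substitution give m_0 = 128/5, m_1 = -91/5, m_2 = 71/5, m_3 = -73/5.
On [2, 4], s'(t) = b_1 + 2c_1·(t - 2) + 3d_1·(t - 2)² with b_1 = Δ_1 - h_1(2m_1 + m_2)/6 = 7/5, c_1 = m_1/2 = -91/10, d_1 = (m_2 - m_1)/(6h_1) = 27/10. So s'(2) = 7/5.

1.4000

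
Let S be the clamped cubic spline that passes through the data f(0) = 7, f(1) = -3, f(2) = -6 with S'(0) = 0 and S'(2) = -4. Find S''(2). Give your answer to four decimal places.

Write m_i for S''(x_i). With h_i = 1, 1 and divided differences Δ_i = -10, -3, the continuity of S' gives the tridiagonal system
  1·m_0 + 4·m_1 + 1·m_2 = 6(Δ_1 - Δ_0) = 42
Clamped end conditions give two more equations: 2h_0·m_0 + h_0·m_1 = 6(Δ_0 - S'(0)) = -60 and h_1·m_1 + 2h_1·m_2 = 6(S'(2) - Δ_1) = -6.
Solving: m_0 = -85/2, m_1 = 25, m_2 = -31/2.

-15.5000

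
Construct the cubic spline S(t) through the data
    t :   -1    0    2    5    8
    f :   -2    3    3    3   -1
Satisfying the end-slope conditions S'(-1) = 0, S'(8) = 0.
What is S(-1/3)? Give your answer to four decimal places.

Let m_i = S''(x_i). Step sizes h_i = 1, 2, 3, 3; slopes of the chords Δ_i = (y_(i+1) - y_i)/h_i = 5, 0, 0, -4/3.
  1·m_0 + 6·m_1 + 2·m_2 = 6(Δ_1 - Δ_0) = -30
  2·m_1 + 10·m_2 + 3·m_3 = 6(Δ_2 - Δ_1) = 0
  3·m_2 + 12·m_3 + 3·m_4 = 6(Δ_3 - Δ_2) = -8
Clamped end conditions give two more equations: 2h_0·m_0 + h_0·m_1 = 6(Δ_0 - S'(-1)) = 30 and h_3·m_3 + 2h_3·m_4 = 6(S'(8) - Δ_3) = 8.
Forward elimination and back-substitution give m_0 = 527/27, m_1 = -244/27, m_2 = 127/54, m_3 = -49/27, m_4 = 121/54.
On [-1, 0], S(t) = -2 + 0·(t + 1) + 527/54·(t + 1)² - 257/54·(t + 1)³.
With (t + 1) = 2/3: S(-1/3) = 676/729.

0.9273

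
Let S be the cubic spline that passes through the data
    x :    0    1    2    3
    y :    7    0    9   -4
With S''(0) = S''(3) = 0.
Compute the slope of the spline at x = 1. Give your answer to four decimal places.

4.4667

Write m_i for S''(x_i). With h_i = 1, 1, 1 and divided differences Δ_i = -7, 9, -13, the continuity of S' gives the tridiagonal system
  1·m_0 + 4·m_1 + 1·m_2 = 6(Δ_1 - Δ_0) = 96
  1·m_1 + 4·m_2 + 1·m_3 = 6(Δ_2 - Δ_1) = -132
Natural end conditions: m_0 = m_3 = 0.
Solving the tridiagonal system: m_0 = 0, m_1 = 172/5, m_2 = -208/5, m_3 = 0.
On [1, 2], S'(x) = b_1 + 2c_1·(x - 1) + 3d_1·(x - 1)² with b_1 = Δ_1 - h_1(2m_1 + m_2)/6 = 67/15, c_1 = m_1/2 = 86/5, d_1 = (m_2 - m_1)/(6h_1) = -38/3. So S'(1) = 67/15.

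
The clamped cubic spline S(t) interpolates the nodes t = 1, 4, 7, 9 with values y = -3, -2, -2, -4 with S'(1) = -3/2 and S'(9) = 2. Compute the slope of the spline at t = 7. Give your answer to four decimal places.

-1.7105

Let M_i = S''(x_i). Step sizes h_i = 3, 3, 2; slopes of the chords Δ_i = (y_(i+1) - y_i)/h_i = 1/3, 0, -1.
  3·M_0 + 12·M_1 + 3·M_2 = 6(Δ_1 - Δ_0) = -2
  3·M_1 + 10·M_2 + 2·M_3 = 6(Δ_2 - Δ_1) = -6
Clamped end conditions give two more equations: 2h_0·M_0 + h_0·M_1 = 6(Δ_0 - S'(1)) = 11 and h_2·M_2 + 2h_2·M_3 = 6(S'(9) - Δ_2) = 18.
Solving the tridiagonal system: M_0 = 112/57, M_1 = -5/19, M_2 = -30/19, M_3 = 201/38.
On [7, 9], S'(t) = b_2 + 2c_2·(t - 7) + 3d_2·(t - 7)² with b_2 = Δ_2 - h_2(2M_2 + M_3)/6 = -65/38, c_2 = M_2/2 = -15/19, d_2 = (M_3 - M_2)/(6h_2) = 87/152. So S'(7) = -65/38.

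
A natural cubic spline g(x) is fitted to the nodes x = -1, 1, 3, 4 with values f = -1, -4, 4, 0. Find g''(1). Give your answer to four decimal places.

Let σ_i = g''(x_i). Step sizes h_i = 2, 2, 1; slopes of the chords Δ_i = (y_(i+1) - y_i)/h_i = -3/2, 4, -4.
  2·σ_0 + 8·σ_1 + 2·σ_2 = 6(Δ_1 - Δ_0) = 33
  2·σ_1 + 6·σ_2 + 1·σ_3 = 6(Δ_2 - Δ_1) = -48
Natural end conditions: σ_0 = σ_3 = 0.
Forward elimination and back-substitution give σ_0 = 0, σ_1 = 147/22, σ_2 = -225/22, σ_3 = 0.

6.6818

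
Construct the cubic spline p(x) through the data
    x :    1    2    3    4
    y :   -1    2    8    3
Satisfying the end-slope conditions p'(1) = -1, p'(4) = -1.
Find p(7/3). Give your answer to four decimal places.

With m_i denoting the second derivative at x_i, h_i = 1, 1, 1, and Δ_i = (y_(i+1) − y_i)/h_i = 3, 6, -5:
  1·m_0 + 4·m_1 + 1·m_2 = 6(Δ_1 - Δ_0) = 18
  1·m_1 + 4·m_2 + 1·m_3 = 6(Δ_2 - Δ_1) = -66
Clamped end conditions give two more equations: 2h_0·m_0 + h_0·m_1 = 6(Δ_0 - p'(1)) = 24 and h_2·m_2 + 2h_2·m_3 = 6(p'(4) - Δ_2) = 24.
Hence m_0 = 38/5, m_1 = 44/5, m_2 = -124/5, m_3 = 122/5.
On [2, 3], p(x) = 2 + 36/5·(x - 2) + 22/5·(x - 2)² - 28/5·(x - 2)³.
With (x - 2) = 1/3: p(7/3) = 632/135.

4.6815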